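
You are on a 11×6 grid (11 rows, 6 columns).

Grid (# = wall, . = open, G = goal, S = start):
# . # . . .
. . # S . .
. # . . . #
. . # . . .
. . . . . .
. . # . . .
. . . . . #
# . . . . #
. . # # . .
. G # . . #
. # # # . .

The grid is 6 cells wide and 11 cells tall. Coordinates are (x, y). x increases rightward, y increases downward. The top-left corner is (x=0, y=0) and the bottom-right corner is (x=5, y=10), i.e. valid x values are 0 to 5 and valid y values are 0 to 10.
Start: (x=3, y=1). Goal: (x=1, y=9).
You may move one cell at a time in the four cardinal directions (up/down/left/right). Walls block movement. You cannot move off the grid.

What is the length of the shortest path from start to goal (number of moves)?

BFS from (x=3, y=1) until reaching (x=1, y=9):
  Distance 0: (x=3, y=1)
  Distance 1: (x=3, y=0), (x=4, y=1), (x=3, y=2)
  Distance 2: (x=4, y=0), (x=5, y=1), (x=2, y=2), (x=4, y=2), (x=3, y=3)
  Distance 3: (x=5, y=0), (x=4, y=3), (x=3, y=4)
  Distance 4: (x=5, y=3), (x=2, y=4), (x=4, y=4), (x=3, y=5)
  Distance 5: (x=1, y=4), (x=5, y=4), (x=4, y=5), (x=3, y=6)
  Distance 6: (x=1, y=3), (x=0, y=4), (x=1, y=5), (x=5, y=5), (x=2, y=6), (x=4, y=6), (x=3, y=7)
  Distance 7: (x=0, y=3), (x=0, y=5), (x=1, y=6), (x=2, y=7), (x=4, y=7)
  Distance 8: (x=0, y=2), (x=0, y=6), (x=1, y=7), (x=4, y=8)
  Distance 9: (x=0, y=1), (x=1, y=8), (x=5, y=8), (x=4, y=9)
  Distance 10: (x=1, y=1), (x=0, y=8), (x=1, y=9), (x=3, y=9), (x=4, y=10)  <- goal reached here
One shortest path (10 moves): (x=3, y=1) -> (x=3, y=2) -> (x=3, y=3) -> (x=3, y=4) -> (x=2, y=4) -> (x=1, y=4) -> (x=1, y=5) -> (x=1, y=6) -> (x=1, y=7) -> (x=1, y=8) -> (x=1, y=9)

Answer: Shortest path length: 10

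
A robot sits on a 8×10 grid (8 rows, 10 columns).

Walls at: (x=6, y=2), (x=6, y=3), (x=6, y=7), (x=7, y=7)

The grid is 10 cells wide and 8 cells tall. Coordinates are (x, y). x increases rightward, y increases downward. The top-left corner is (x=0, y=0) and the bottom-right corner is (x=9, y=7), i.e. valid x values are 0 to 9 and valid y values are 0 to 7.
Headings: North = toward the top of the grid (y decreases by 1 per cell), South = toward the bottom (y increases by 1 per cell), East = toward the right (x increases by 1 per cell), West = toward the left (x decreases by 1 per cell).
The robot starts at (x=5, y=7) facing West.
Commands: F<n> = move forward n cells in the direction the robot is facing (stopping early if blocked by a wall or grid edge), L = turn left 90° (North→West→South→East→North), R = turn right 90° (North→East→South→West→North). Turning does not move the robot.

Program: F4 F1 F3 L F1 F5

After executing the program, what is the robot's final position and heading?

Answer: Final position: (x=0, y=7), facing South

Derivation:
Start: (x=5, y=7), facing West
  F4: move forward 4, now at (x=1, y=7)
  F1: move forward 1, now at (x=0, y=7)
  F3: move forward 0/3 (blocked), now at (x=0, y=7)
  L: turn left, now facing South
  F1: move forward 0/1 (blocked), now at (x=0, y=7)
  F5: move forward 0/5 (blocked), now at (x=0, y=7)
Final: (x=0, y=7), facing South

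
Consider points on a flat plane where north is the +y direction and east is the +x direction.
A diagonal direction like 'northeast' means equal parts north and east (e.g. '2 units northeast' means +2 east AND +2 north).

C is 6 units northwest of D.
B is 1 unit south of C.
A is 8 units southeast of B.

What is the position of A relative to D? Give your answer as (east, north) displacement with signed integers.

Answer: A is at (east=2, north=-3) relative to D.

Derivation:
Place D at the origin (east=0, north=0).
  C is 6 units northwest of D: delta (east=-6, north=+6); C at (east=-6, north=6).
  B is 1 unit south of C: delta (east=+0, north=-1); B at (east=-6, north=5).
  A is 8 units southeast of B: delta (east=+8, north=-8); A at (east=2, north=-3).
Therefore A relative to D: (east=2, north=-3).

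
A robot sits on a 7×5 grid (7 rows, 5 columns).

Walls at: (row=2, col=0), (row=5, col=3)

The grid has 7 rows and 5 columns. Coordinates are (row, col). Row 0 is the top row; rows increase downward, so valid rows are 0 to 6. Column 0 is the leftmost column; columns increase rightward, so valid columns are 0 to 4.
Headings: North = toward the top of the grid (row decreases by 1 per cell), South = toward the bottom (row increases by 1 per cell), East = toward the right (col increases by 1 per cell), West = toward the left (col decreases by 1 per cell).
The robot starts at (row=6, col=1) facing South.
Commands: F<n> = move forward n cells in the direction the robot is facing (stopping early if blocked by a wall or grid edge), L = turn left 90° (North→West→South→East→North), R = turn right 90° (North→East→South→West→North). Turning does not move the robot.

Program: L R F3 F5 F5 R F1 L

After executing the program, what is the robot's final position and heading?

Start: (row=6, col=1), facing South
  L: turn left, now facing East
  R: turn right, now facing South
  F3: move forward 0/3 (blocked), now at (row=6, col=1)
  F5: move forward 0/5 (blocked), now at (row=6, col=1)
  F5: move forward 0/5 (blocked), now at (row=6, col=1)
  R: turn right, now facing West
  F1: move forward 1, now at (row=6, col=0)
  L: turn left, now facing South
Final: (row=6, col=0), facing South

Answer: Final position: (row=6, col=0), facing South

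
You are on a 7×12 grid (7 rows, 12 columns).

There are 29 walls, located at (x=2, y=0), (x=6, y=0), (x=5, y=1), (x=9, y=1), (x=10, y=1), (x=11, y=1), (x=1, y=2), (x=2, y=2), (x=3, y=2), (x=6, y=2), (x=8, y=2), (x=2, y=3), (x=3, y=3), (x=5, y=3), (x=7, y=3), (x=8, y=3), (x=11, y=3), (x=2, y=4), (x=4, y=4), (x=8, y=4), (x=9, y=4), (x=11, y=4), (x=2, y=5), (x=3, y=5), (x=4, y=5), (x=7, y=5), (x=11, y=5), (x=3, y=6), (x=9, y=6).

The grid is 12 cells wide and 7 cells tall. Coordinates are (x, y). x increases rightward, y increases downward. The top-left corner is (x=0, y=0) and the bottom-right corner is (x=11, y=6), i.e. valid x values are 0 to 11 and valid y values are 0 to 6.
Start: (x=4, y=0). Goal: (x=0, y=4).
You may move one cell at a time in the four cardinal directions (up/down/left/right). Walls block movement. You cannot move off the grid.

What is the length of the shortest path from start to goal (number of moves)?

Answer: Shortest path length: 8

Derivation:
BFS from (x=4, y=0) until reaching (x=0, y=4):
  Distance 0: (x=4, y=0)
  Distance 1: (x=3, y=0), (x=5, y=0), (x=4, y=1)
  Distance 2: (x=3, y=1), (x=4, y=2)
  Distance 3: (x=2, y=1), (x=5, y=2), (x=4, y=3)
  Distance 4: (x=1, y=1)
  Distance 5: (x=1, y=0), (x=0, y=1)
  Distance 6: (x=0, y=0), (x=0, y=2)
  Distance 7: (x=0, y=3)
  Distance 8: (x=1, y=3), (x=0, y=4)  <- goal reached here
One shortest path (8 moves): (x=4, y=0) -> (x=3, y=0) -> (x=3, y=1) -> (x=2, y=1) -> (x=1, y=1) -> (x=0, y=1) -> (x=0, y=2) -> (x=0, y=3) -> (x=0, y=4)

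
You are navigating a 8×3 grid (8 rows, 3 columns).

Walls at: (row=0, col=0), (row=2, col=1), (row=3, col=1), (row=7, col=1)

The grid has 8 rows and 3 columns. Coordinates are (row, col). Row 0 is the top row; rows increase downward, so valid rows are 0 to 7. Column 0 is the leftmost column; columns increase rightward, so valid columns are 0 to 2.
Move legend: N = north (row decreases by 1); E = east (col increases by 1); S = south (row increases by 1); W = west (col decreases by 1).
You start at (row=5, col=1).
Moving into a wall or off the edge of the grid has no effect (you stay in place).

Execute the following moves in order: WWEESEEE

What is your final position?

Answer: Final position: (row=6, col=2)

Derivation:
Start: (row=5, col=1)
  W (west): (row=5, col=1) -> (row=5, col=0)
  W (west): blocked, stay at (row=5, col=0)
  E (east): (row=5, col=0) -> (row=5, col=1)
  E (east): (row=5, col=1) -> (row=5, col=2)
  S (south): (row=5, col=2) -> (row=6, col=2)
  [×3]E (east): blocked, stay at (row=6, col=2)
Final: (row=6, col=2)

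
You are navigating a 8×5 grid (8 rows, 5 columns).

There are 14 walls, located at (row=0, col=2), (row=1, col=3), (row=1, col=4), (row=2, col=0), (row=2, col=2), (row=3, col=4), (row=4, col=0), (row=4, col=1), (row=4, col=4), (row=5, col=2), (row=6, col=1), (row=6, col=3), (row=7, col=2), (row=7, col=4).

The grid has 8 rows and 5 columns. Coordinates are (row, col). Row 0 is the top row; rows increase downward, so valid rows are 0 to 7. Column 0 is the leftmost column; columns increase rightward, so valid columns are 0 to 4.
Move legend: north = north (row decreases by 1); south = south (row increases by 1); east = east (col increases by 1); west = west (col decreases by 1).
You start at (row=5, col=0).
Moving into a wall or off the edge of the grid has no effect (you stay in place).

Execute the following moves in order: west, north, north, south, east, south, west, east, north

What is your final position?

Start: (row=5, col=0)
  west (west): blocked, stay at (row=5, col=0)
  north (north): blocked, stay at (row=5, col=0)
  north (north): blocked, stay at (row=5, col=0)
  south (south): (row=5, col=0) -> (row=6, col=0)
  east (east): blocked, stay at (row=6, col=0)
  south (south): (row=6, col=0) -> (row=7, col=0)
  west (west): blocked, stay at (row=7, col=0)
  east (east): (row=7, col=0) -> (row=7, col=1)
  north (north): blocked, stay at (row=7, col=1)
Final: (row=7, col=1)

Answer: Final position: (row=7, col=1)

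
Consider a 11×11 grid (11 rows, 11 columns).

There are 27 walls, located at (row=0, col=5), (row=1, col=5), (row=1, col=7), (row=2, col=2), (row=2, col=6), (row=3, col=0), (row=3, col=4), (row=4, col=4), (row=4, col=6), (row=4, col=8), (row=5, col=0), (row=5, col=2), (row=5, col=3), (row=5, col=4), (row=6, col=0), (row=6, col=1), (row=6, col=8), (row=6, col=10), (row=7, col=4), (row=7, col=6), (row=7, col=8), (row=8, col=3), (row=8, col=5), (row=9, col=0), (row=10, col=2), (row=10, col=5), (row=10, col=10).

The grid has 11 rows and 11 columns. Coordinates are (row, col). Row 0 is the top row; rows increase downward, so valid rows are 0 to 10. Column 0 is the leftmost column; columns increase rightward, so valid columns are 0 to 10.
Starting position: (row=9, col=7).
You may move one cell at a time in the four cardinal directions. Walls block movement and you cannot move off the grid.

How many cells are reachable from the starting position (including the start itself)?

Answer: Reachable cells: 94

Derivation:
BFS flood-fill from (row=9, col=7):
  Distance 0: (row=9, col=7)
  Distance 1: (row=8, col=7), (row=9, col=6), (row=9, col=8), (row=10, col=7)
  Distance 2: (row=7, col=7), (row=8, col=6), (row=8, col=8), (row=9, col=5), (row=9, col=9), (row=10, col=6), (row=10, col=8)
  Distance 3: (row=6, col=7), (row=8, col=9), (row=9, col=4), (row=9, col=10), (row=10, col=9)
  Distance 4: (row=5, col=7), (row=6, col=6), (row=7, col=9), (row=8, col=4), (row=8, col=10), (row=9, col=3), (row=10, col=4)
  Distance 5: (row=4, col=7), (row=5, col=6), (row=5, col=8), (row=6, col=5), (row=6, col=9), (row=7, col=10), (row=9, col=2), (row=10, col=3)
  Distance 6: (row=3, col=7), (row=5, col=5), (row=5, col=9), (row=6, col=4), (row=7, col=5), (row=8, col=2), (row=9, col=1)
  Distance 7: (row=2, col=7), (row=3, col=6), (row=3, col=8), (row=4, col=5), (row=4, col=9), (row=5, col=10), (row=6, col=3), (row=7, col=2), (row=8, col=1), (row=10, col=1)
  Distance 8: (row=2, col=8), (row=3, col=5), (row=3, col=9), (row=4, col=10), (row=6, col=2), (row=7, col=1), (row=7, col=3), (row=8, col=0), (row=10, col=0)
  Distance 9: (row=1, col=8), (row=2, col=5), (row=2, col=9), (row=3, col=10), (row=7, col=0)
  Distance 10: (row=0, col=8), (row=1, col=9), (row=2, col=4), (row=2, col=10)
  Distance 11: (row=0, col=7), (row=0, col=9), (row=1, col=4), (row=1, col=10), (row=2, col=3)
  Distance 12: (row=0, col=4), (row=0, col=6), (row=0, col=10), (row=1, col=3), (row=3, col=3)
  Distance 13: (row=0, col=3), (row=1, col=2), (row=1, col=6), (row=3, col=2), (row=4, col=3)
  Distance 14: (row=0, col=2), (row=1, col=1), (row=3, col=1), (row=4, col=2)
  Distance 15: (row=0, col=1), (row=1, col=0), (row=2, col=1), (row=4, col=1)
  Distance 16: (row=0, col=0), (row=2, col=0), (row=4, col=0), (row=5, col=1)
Total reachable: 94 (grid has 94 open cells total)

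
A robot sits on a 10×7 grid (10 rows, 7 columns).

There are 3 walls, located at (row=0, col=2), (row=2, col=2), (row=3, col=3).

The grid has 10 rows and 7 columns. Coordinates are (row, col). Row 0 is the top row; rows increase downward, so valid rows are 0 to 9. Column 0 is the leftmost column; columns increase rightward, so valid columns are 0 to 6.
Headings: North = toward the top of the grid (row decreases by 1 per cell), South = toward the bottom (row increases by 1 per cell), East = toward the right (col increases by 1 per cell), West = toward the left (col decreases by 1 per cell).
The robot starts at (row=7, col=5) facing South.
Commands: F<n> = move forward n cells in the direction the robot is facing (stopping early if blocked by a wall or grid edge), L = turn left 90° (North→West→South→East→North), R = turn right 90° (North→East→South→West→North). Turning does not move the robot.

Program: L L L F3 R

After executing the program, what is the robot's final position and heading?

Start: (row=7, col=5), facing South
  L: turn left, now facing East
  L: turn left, now facing North
  L: turn left, now facing West
  F3: move forward 3, now at (row=7, col=2)
  R: turn right, now facing North
Final: (row=7, col=2), facing North

Answer: Final position: (row=7, col=2), facing North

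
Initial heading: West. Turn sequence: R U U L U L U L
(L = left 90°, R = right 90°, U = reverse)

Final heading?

Start: West
  R (right (90° clockwise)) -> North
  U (U-turn (180°)) -> South
  U (U-turn (180°)) -> North
  L (left (90° counter-clockwise)) -> West
  U (U-turn (180°)) -> East
  L (left (90° counter-clockwise)) -> North
  U (U-turn (180°)) -> South
  L (left (90° counter-clockwise)) -> East
Final: East

Answer: Final heading: East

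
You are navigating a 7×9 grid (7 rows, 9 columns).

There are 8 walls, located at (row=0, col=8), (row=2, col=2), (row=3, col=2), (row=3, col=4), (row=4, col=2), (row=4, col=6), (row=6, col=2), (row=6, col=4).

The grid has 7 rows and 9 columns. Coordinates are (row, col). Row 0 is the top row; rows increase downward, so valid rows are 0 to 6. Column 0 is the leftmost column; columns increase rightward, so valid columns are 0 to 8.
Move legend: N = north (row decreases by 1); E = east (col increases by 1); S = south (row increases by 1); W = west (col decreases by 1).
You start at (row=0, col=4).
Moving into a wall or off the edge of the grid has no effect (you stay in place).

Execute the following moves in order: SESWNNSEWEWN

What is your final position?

Start: (row=0, col=4)
  S (south): (row=0, col=4) -> (row=1, col=4)
  E (east): (row=1, col=4) -> (row=1, col=5)
  S (south): (row=1, col=5) -> (row=2, col=5)
  W (west): (row=2, col=5) -> (row=2, col=4)
  N (north): (row=2, col=4) -> (row=1, col=4)
  N (north): (row=1, col=4) -> (row=0, col=4)
  S (south): (row=0, col=4) -> (row=1, col=4)
  E (east): (row=1, col=4) -> (row=1, col=5)
  W (west): (row=1, col=5) -> (row=1, col=4)
  E (east): (row=1, col=4) -> (row=1, col=5)
  W (west): (row=1, col=5) -> (row=1, col=4)
  N (north): (row=1, col=4) -> (row=0, col=4)
Final: (row=0, col=4)

Answer: Final position: (row=0, col=4)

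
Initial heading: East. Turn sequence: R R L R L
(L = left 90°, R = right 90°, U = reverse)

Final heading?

Answer: Final heading: South

Derivation:
Start: East
  R (right (90° clockwise)) -> South
  R (right (90° clockwise)) -> West
  L (left (90° counter-clockwise)) -> South
  R (right (90° clockwise)) -> West
  L (left (90° counter-clockwise)) -> South
Final: South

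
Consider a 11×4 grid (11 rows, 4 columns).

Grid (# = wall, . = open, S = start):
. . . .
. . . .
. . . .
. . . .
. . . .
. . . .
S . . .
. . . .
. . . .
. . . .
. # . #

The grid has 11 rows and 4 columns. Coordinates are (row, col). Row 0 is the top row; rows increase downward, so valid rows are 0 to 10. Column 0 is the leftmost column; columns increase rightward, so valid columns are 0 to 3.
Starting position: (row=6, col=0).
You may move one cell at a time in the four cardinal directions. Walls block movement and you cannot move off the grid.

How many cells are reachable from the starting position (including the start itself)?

Answer: Reachable cells: 42

Derivation:
BFS flood-fill from (row=6, col=0):
  Distance 0: (row=6, col=0)
  Distance 1: (row=5, col=0), (row=6, col=1), (row=7, col=0)
  Distance 2: (row=4, col=0), (row=5, col=1), (row=6, col=2), (row=7, col=1), (row=8, col=0)
  Distance 3: (row=3, col=0), (row=4, col=1), (row=5, col=2), (row=6, col=3), (row=7, col=2), (row=8, col=1), (row=9, col=0)
  Distance 4: (row=2, col=0), (row=3, col=1), (row=4, col=2), (row=5, col=3), (row=7, col=3), (row=8, col=2), (row=9, col=1), (row=10, col=0)
  Distance 5: (row=1, col=0), (row=2, col=1), (row=3, col=2), (row=4, col=3), (row=8, col=3), (row=9, col=2)
  Distance 6: (row=0, col=0), (row=1, col=1), (row=2, col=2), (row=3, col=3), (row=9, col=3), (row=10, col=2)
  Distance 7: (row=0, col=1), (row=1, col=2), (row=2, col=3)
  Distance 8: (row=0, col=2), (row=1, col=3)
  Distance 9: (row=0, col=3)
Total reachable: 42 (grid has 42 open cells total)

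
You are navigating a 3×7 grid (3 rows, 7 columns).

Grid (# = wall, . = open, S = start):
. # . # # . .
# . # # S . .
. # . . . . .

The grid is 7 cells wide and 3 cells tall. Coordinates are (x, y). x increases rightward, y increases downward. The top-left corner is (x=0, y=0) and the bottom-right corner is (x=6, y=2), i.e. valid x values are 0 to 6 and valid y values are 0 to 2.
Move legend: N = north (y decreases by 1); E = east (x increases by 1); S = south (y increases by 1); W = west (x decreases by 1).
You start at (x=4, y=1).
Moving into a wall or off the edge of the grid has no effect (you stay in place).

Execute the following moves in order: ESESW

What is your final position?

Answer: Final position: (x=5, y=2)

Derivation:
Start: (x=4, y=1)
  E (east): (x=4, y=1) -> (x=5, y=1)
  S (south): (x=5, y=1) -> (x=5, y=2)
  E (east): (x=5, y=2) -> (x=6, y=2)
  S (south): blocked, stay at (x=6, y=2)
  W (west): (x=6, y=2) -> (x=5, y=2)
Final: (x=5, y=2)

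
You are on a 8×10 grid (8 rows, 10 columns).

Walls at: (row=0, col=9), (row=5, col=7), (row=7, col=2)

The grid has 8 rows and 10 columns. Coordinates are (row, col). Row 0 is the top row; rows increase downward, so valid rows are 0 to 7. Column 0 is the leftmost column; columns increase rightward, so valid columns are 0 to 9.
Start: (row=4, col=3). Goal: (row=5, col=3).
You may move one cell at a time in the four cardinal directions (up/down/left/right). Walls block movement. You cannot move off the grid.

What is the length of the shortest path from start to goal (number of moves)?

Answer: Shortest path length: 1

Derivation:
BFS from (row=4, col=3) until reaching (row=5, col=3):
  Distance 0: (row=4, col=3)
  Distance 1: (row=3, col=3), (row=4, col=2), (row=4, col=4), (row=5, col=3)  <- goal reached here
One shortest path (1 moves): (row=4, col=3) -> (row=5, col=3)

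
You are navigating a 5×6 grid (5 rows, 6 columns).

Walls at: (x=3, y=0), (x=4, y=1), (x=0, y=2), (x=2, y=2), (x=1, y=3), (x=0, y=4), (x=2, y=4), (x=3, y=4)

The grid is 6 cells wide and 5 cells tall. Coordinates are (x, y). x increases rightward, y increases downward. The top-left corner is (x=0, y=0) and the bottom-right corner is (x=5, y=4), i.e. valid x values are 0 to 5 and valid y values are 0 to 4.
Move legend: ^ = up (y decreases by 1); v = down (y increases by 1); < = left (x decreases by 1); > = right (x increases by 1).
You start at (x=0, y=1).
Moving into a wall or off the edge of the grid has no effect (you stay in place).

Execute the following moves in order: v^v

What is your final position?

Start: (x=0, y=1)
  v (down): blocked, stay at (x=0, y=1)
  ^ (up): (x=0, y=1) -> (x=0, y=0)
  v (down): (x=0, y=0) -> (x=0, y=1)
Final: (x=0, y=1)

Answer: Final position: (x=0, y=1)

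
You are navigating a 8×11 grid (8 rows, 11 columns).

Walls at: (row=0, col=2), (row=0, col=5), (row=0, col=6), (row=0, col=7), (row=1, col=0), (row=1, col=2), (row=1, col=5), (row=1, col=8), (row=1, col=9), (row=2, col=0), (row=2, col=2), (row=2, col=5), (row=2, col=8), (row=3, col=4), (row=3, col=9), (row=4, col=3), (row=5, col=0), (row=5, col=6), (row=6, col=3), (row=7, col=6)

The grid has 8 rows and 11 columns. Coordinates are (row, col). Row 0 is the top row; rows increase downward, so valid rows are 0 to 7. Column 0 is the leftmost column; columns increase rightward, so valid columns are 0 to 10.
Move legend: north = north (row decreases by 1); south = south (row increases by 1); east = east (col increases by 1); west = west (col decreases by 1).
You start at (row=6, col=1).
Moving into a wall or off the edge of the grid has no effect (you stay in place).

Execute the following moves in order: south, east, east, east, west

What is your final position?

Answer: Final position: (row=7, col=3)

Derivation:
Start: (row=6, col=1)
  south (south): (row=6, col=1) -> (row=7, col=1)
  east (east): (row=7, col=1) -> (row=7, col=2)
  east (east): (row=7, col=2) -> (row=7, col=3)
  east (east): (row=7, col=3) -> (row=7, col=4)
  west (west): (row=7, col=4) -> (row=7, col=3)
Final: (row=7, col=3)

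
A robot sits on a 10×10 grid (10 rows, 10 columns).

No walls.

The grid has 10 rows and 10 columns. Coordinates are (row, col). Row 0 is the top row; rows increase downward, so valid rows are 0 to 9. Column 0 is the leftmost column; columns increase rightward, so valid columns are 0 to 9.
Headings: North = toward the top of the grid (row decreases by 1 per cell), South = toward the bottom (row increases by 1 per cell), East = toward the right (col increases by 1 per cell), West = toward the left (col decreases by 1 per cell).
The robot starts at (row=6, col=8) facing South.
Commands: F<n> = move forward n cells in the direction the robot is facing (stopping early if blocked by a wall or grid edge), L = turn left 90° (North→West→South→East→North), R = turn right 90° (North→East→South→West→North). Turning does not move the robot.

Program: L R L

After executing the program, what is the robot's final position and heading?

Start: (row=6, col=8), facing South
  L: turn left, now facing East
  R: turn right, now facing South
  L: turn left, now facing East
Final: (row=6, col=8), facing East

Answer: Final position: (row=6, col=8), facing East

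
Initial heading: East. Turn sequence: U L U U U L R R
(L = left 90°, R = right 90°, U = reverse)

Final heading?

Start: East
  U (U-turn (180°)) -> West
  L (left (90° counter-clockwise)) -> South
  U (U-turn (180°)) -> North
  U (U-turn (180°)) -> South
  U (U-turn (180°)) -> North
  L (left (90° counter-clockwise)) -> West
  R (right (90° clockwise)) -> North
  R (right (90° clockwise)) -> East
Final: East

Answer: Final heading: East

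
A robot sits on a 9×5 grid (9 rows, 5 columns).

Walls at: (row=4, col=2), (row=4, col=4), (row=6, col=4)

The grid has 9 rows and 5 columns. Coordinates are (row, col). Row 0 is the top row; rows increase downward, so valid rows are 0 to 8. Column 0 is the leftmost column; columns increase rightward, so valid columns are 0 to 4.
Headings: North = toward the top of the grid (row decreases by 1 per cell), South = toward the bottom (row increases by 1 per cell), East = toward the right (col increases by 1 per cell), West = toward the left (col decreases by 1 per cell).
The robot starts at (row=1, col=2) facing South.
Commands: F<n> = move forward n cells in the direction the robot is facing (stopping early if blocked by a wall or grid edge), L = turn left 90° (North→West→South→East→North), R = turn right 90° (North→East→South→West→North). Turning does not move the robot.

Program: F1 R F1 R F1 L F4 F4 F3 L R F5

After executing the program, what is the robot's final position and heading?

Start: (row=1, col=2), facing South
  F1: move forward 1, now at (row=2, col=2)
  R: turn right, now facing West
  F1: move forward 1, now at (row=2, col=1)
  R: turn right, now facing North
  F1: move forward 1, now at (row=1, col=1)
  L: turn left, now facing West
  F4: move forward 1/4 (blocked), now at (row=1, col=0)
  F4: move forward 0/4 (blocked), now at (row=1, col=0)
  F3: move forward 0/3 (blocked), now at (row=1, col=0)
  L: turn left, now facing South
  R: turn right, now facing West
  F5: move forward 0/5 (blocked), now at (row=1, col=0)
Final: (row=1, col=0), facing West

Answer: Final position: (row=1, col=0), facing West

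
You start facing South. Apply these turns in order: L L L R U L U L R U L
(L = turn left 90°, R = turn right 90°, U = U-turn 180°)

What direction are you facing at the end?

Answer: Final heading: North

Derivation:
Start: South
  L (left (90° counter-clockwise)) -> East
  L (left (90° counter-clockwise)) -> North
  L (left (90° counter-clockwise)) -> West
  R (right (90° clockwise)) -> North
  U (U-turn (180°)) -> South
  L (left (90° counter-clockwise)) -> East
  U (U-turn (180°)) -> West
  L (left (90° counter-clockwise)) -> South
  R (right (90° clockwise)) -> West
  U (U-turn (180°)) -> East
  L (left (90° counter-clockwise)) -> North
Final: North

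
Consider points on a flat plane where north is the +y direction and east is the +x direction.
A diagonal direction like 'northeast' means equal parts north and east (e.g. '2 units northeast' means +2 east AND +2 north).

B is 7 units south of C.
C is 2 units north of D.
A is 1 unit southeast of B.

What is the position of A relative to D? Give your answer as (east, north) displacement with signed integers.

Place D at the origin (east=0, north=0).
  C is 2 units north of D: delta (east=+0, north=+2); C at (east=0, north=2).
  B is 7 units south of C: delta (east=+0, north=-7); B at (east=0, north=-5).
  A is 1 unit southeast of B: delta (east=+1, north=-1); A at (east=1, north=-6).
Therefore A relative to D: (east=1, north=-6).

Answer: A is at (east=1, north=-6) relative to D.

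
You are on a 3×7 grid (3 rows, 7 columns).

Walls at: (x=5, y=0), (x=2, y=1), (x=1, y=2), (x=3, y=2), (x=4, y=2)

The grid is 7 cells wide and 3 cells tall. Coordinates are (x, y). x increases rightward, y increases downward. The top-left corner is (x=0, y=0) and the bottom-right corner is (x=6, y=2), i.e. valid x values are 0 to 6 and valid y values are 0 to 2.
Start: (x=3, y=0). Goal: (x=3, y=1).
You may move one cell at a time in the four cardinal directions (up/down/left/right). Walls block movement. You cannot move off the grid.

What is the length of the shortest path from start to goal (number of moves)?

BFS from (x=3, y=0) until reaching (x=3, y=1):
  Distance 0: (x=3, y=0)
  Distance 1: (x=2, y=0), (x=4, y=0), (x=3, y=1)  <- goal reached here
One shortest path (1 moves): (x=3, y=0) -> (x=3, y=1)

Answer: Shortest path length: 1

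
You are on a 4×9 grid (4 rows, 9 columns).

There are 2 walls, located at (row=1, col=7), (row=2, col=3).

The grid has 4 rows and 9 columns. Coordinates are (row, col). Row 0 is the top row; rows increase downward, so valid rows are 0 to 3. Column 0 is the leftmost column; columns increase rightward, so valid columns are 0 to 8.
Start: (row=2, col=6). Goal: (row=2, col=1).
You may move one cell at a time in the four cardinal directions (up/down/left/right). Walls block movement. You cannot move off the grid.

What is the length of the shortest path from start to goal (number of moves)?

Answer: Shortest path length: 7

Derivation:
BFS from (row=2, col=6) until reaching (row=2, col=1):
  Distance 0: (row=2, col=6)
  Distance 1: (row=1, col=6), (row=2, col=5), (row=2, col=7), (row=3, col=6)
  Distance 2: (row=0, col=6), (row=1, col=5), (row=2, col=4), (row=2, col=8), (row=3, col=5), (row=3, col=7)
  Distance 3: (row=0, col=5), (row=0, col=7), (row=1, col=4), (row=1, col=8), (row=3, col=4), (row=3, col=8)
  Distance 4: (row=0, col=4), (row=0, col=8), (row=1, col=3), (row=3, col=3)
  Distance 5: (row=0, col=3), (row=1, col=2), (row=3, col=2)
  Distance 6: (row=0, col=2), (row=1, col=1), (row=2, col=2), (row=3, col=1)
  Distance 7: (row=0, col=1), (row=1, col=0), (row=2, col=1), (row=3, col=0)  <- goal reached here
One shortest path (7 moves): (row=2, col=6) -> (row=2, col=5) -> (row=2, col=4) -> (row=1, col=4) -> (row=1, col=3) -> (row=1, col=2) -> (row=1, col=1) -> (row=2, col=1)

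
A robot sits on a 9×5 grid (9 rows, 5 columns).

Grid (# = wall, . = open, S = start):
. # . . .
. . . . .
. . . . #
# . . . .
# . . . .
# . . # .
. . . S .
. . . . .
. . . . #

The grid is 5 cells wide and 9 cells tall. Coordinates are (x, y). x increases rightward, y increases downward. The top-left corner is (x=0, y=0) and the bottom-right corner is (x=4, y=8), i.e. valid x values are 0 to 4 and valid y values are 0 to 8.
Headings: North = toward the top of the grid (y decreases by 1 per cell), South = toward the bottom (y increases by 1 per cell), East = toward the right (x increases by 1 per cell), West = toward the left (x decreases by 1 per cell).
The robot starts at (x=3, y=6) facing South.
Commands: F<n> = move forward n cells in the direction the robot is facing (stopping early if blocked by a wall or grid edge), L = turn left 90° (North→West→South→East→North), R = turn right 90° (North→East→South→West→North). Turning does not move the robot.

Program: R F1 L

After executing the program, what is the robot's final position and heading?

Start: (x=3, y=6), facing South
  R: turn right, now facing West
  F1: move forward 1, now at (x=2, y=6)
  L: turn left, now facing South
Final: (x=2, y=6), facing South

Answer: Final position: (x=2, y=6), facing South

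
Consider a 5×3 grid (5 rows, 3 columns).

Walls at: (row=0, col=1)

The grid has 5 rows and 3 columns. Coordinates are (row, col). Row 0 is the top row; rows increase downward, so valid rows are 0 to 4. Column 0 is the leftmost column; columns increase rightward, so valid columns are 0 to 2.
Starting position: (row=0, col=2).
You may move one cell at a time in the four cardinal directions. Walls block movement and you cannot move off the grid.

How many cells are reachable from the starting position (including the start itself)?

BFS flood-fill from (row=0, col=2):
  Distance 0: (row=0, col=2)
  Distance 1: (row=1, col=2)
  Distance 2: (row=1, col=1), (row=2, col=2)
  Distance 3: (row=1, col=0), (row=2, col=1), (row=3, col=2)
  Distance 4: (row=0, col=0), (row=2, col=0), (row=3, col=1), (row=4, col=2)
  Distance 5: (row=3, col=0), (row=4, col=1)
  Distance 6: (row=4, col=0)
Total reachable: 14 (grid has 14 open cells total)

Answer: Reachable cells: 14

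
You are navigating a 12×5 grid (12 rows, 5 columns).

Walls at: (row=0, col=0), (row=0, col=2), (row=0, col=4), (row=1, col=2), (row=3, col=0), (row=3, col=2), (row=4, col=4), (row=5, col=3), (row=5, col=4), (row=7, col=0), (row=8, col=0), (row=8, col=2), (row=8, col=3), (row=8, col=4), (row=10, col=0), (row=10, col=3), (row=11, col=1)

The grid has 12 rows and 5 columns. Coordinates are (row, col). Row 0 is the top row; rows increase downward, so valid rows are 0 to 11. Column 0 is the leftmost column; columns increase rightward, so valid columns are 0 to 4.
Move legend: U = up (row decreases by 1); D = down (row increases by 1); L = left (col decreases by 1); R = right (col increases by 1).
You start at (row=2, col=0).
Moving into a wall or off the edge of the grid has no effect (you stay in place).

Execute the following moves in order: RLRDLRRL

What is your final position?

Answer: Final position: (row=3, col=1)

Derivation:
Start: (row=2, col=0)
  R (right): (row=2, col=0) -> (row=2, col=1)
  L (left): (row=2, col=1) -> (row=2, col=0)
  R (right): (row=2, col=0) -> (row=2, col=1)
  D (down): (row=2, col=1) -> (row=3, col=1)
  L (left): blocked, stay at (row=3, col=1)
  R (right): blocked, stay at (row=3, col=1)
  R (right): blocked, stay at (row=3, col=1)
  L (left): blocked, stay at (row=3, col=1)
Final: (row=3, col=1)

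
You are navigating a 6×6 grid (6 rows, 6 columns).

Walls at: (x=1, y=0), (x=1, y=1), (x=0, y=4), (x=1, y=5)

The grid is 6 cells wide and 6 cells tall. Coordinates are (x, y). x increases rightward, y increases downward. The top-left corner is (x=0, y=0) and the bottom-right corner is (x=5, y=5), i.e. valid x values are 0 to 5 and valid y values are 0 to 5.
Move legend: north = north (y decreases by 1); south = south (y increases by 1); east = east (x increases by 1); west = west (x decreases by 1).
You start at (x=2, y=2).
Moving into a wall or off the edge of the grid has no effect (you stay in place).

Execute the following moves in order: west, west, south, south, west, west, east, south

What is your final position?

Answer: Final position: (x=1, y=4)

Derivation:
Start: (x=2, y=2)
  west (west): (x=2, y=2) -> (x=1, y=2)
  west (west): (x=1, y=2) -> (x=0, y=2)
  south (south): (x=0, y=2) -> (x=0, y=3)
  south (south): blocked, stay at (x=0, y=3)
  west (west): blocked, stay at (x=0, y=3)
  west (west): blocked, stay at (x=0, y=3)
  east (east): (x=0, y=3) -> (x=1, y=3)
  south (south): (x=1, y=3) -> (x=1, y=4)
Final: (x=1, y=4)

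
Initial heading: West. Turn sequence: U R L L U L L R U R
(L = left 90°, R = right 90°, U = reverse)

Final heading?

Answer: Final heading: North

Derivation:
Start: West
  U (U-turn (180°)) -> East
  R (right (90° clockwise)) -> South
  L (left (90° counter-clockwise)) -> East
  L (left (90° counter-clockwise)) -> North
  U (U-turn (180°)) -> South
  L (left (90° counter-clockwise)) -> East
  L (left (90° counter-clockwise)) -> North
  R (right (90° clockwise)) -> East
  U (U-turn (180°)) -> West
  R (right (90° clockwise)) -> North
Final: North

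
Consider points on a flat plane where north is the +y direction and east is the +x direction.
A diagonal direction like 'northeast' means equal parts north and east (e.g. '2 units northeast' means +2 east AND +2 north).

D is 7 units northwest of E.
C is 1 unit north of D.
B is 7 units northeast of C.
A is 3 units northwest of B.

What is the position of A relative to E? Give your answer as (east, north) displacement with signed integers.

Answer: A is at (east=-3, north=18) relative to E.

Derivation:
Place E at the origin (east=0, north=0).
  D is 7 units northwest of E: delta (east=-7, north=+7); D at (east=-7, north=7).
  C is 1 unit north of D: delta (east=+0, north=+1); C at (east=-7, north=8).
  B is 7 units northeast of C: delta (east=+7, north=+7); B at (east=0, north=15).
  A is 3 units northwest of B: delta (east=-3, north=+3); A at (east=-3, north=18).
Therefore A relative to E: (east=-3, north=18).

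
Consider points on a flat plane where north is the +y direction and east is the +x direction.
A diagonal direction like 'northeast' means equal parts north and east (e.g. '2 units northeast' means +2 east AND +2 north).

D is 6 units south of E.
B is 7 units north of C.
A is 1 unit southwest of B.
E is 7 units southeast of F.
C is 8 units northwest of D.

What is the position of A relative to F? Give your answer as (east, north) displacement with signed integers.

Answer: A is at (east=-2, north=1) relative to F.

Derivation:
Place F at the origin (east=0, north=0).
  E is 7 units southeast of F: delta (east=+7, north=-7); E at (east=7, north=-7).
  D is 6 units south of E: delta (east=+0, north=-6); D at (east=7, north=-13).
  C is 8 units northwest of D: delta (east=-8, north=+8); C at (east=-1, north=-5).
  B is 7 units north of C: delta (east=+0, north=+7); B at (east=-1, north=2).
  A is 1 unit southwest of B: delta (east=-1, north=-1); A at (east=-2, north=1).
Therefore A relative to F: (east=-2, north=1).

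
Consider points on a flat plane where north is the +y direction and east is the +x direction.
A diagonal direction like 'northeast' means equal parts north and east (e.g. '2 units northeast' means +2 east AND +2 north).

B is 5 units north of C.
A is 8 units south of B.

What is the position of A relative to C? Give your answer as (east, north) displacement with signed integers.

Place C at the origin (east=0, north=0).
  B is 5 units north of C: delta (east=+0, north=+5); B at (east=0, north=5).
  A is 8 units south of B: delta (east=+0, north=-8); A at (east=0, north=-3).
Therefore A relative to C: (east=0, north=-3).

Answer: A is at (east=0, north=-3) relative to C.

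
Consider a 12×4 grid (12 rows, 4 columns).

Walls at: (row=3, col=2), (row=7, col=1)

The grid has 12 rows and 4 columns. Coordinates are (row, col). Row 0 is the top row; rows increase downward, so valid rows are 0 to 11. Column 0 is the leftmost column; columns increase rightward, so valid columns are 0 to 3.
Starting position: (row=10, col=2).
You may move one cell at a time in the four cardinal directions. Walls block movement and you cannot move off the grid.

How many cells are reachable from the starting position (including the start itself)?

BFS flood-fill from (row=10, col=2):
  Distance 0: (row=10, col=2)
  Distance 1: (row=9, col=2), (row=10, col=1), (row=10, col=3), (row=11, col=2)
  Distance 2: (row=8, col=2), (row=9, col=1), (row=9, col=3), (row=10, col=0), (row=11, col=1), (row=11, col=3)
  Distance 3: (row=7, col=2), (row=8, col=1), (row=8, col=3), (row=9, col=0), (row=11, col=0)
  Distance 4: (row=6, col=2), (row=7, col=3), (row=8, col=0)
  Distance 5: (row=5, col=2), (row=6, col=1), (row=6, col=3), (row=7, col=0)
  Distance 6: (row=4, col=2), (row=5, col=1), (row=5, col=3), (row=6, col=0)
  Distance 7: (row=4, col=1), (row=4, col=3), (row=5, col=0)
  Distance 8: (row=3, col=1), (row=3, col=3), (row=4, col=0)
  Distance 9: (row=2, col=1), (row=2, col=3), (row=3, col=0)
  Distance 10: (row=1, col=1), (row=1, col=3), (row=2, col=0), (row=2, col=2)
  Distance 11: (row=0, col=1), (row=0, col=3), (row=1, col=0), (row=1, col=2)
  Distance 12: (row=0, col=0), (row=0, col=2)
Total reachable: 46 (grid has 46 open cells total)

Answer: Reachable cells: 46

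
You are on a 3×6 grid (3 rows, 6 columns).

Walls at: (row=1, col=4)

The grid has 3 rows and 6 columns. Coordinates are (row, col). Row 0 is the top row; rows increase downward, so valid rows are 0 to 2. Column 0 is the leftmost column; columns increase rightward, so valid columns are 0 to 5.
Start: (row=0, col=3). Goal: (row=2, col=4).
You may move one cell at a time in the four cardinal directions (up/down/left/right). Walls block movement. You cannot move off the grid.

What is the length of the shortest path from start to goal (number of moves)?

Answer: Shortest path length: 3

Derivation:
BFS from (row=0, col=3) until reaching (row=2, col=4):
  Distance 0: (row=0, col=3)
  Distance 1: (row=0, col=2), (row=0, col=4), (row=1, col=3)
  Distance 2: (row=0, col=1), (row=0, col=5), (row=1, col=2), (row=2, col=3)
  Distance 3: (row=0, col=0), (row=1, col=1), (row=1, col=5), (row=2, col=2), (row=2, col=4)  <- goal reached here
One shortest path (3 moves): (row=0, col=3) -> (row=1, col=3) -> (row=2, col=3) -> (row=2, col=4)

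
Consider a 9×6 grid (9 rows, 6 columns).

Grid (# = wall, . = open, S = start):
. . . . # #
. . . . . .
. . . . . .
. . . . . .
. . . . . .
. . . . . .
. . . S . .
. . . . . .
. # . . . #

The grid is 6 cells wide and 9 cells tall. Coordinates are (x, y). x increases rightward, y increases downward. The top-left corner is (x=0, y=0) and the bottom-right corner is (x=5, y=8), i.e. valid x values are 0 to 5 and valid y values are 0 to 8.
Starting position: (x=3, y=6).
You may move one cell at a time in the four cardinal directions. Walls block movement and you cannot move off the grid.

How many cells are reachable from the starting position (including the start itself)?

BFS flood-fill from (x=3, y=6):
  Distance 0: (x=3, y=6)
  Distance 1: (x=3, y=5), (x=2, y=6), (x=4, y=6), (x=3, y=7)
  Distance 2: (x=3, y=4), (x=2, y=5), (x=4, y=5), (x=1, y=6), (x=5, y=6), (x=2, y=7), (x=4, y=7), (x=3, y=8)
  Distance 3: (x=3, y=3), (x=2, y=4), (x=4, y=4), (x=1, y=5), (x=5, y=5), (x=0, y=6), (x=1, y=7), (x=5, y=7), (x=2, y=8), (x=4, y=8)
  Distance 4: (x=3, y=2), (x=2, y=3), (x=4, y=3), (x=1, y=4), (x=5, y=4), (x=0, y=5), (x=0, y=7)
  Distance 5: (x=3, y=1), (x=2, y=2), (x=4, y=2), (x=1, y=3), (x=5, y=3), (x=0, y=4), (x=0, y=8)
  Distance 6: (x=3, y=0), (x=2, y=1), (x=4, y=1), (x=1, y=2), (x=5, y=2), (x=0, y=3)
  Distance 7: (x=2, y=0), (x=1, y=1), (x=5, y=1), (x=0, y=2)
  Distance 8: (x=1, y=0), (x=0, y=1)
  Distance 9: (x=0, y=0)
Total reachable: 50 (grid has 50 open cells total)

Answer: Reachable cells: 50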